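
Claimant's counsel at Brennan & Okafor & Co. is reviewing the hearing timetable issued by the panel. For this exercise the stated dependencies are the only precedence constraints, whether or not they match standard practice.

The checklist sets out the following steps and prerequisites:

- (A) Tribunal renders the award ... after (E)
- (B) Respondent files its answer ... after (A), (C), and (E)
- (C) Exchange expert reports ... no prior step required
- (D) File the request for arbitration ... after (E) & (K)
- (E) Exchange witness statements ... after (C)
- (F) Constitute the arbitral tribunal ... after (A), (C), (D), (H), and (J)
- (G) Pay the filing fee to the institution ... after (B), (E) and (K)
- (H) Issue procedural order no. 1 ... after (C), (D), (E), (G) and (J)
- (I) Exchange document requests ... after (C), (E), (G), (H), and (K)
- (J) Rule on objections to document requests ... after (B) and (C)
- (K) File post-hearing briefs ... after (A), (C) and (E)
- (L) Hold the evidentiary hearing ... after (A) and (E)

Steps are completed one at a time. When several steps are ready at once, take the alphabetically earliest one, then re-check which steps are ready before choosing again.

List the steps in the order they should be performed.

(C) has no prerequisites → (C) first.
(E) is the only step now ready → (E).
(A) needed (E), now all done → (A).
(B), (K) and (L) are all available; (B) has the earlier label → (B).
(J), (K) and (L) are all available; (J) has the earlier label → (J).
Now (K) and (L) have their prerequisites met. (K) has the earlier label, so (K) next.
(D), (G) and (L) are all available; (D) has the earlier label → (D).
Now (G) and (L) have their prerequisites met. (G) has the earlier label, so (G) next.
Now (H) and (L) have their prerequisites met. (H) has the earlier label, so (H) next.
(F) and (I) now also ready, so the ready set is {(F), (I), (L)}; (F) has the earlier label → (F).
Now (I) and (L) have their prerequisites met. (I) has the earlier label, so (I) next.
(L) needed (A) and (E), now all done → (L).

(C), (E), (A), (B), (J), (K), (D), (G), (H), (F), (I), (L)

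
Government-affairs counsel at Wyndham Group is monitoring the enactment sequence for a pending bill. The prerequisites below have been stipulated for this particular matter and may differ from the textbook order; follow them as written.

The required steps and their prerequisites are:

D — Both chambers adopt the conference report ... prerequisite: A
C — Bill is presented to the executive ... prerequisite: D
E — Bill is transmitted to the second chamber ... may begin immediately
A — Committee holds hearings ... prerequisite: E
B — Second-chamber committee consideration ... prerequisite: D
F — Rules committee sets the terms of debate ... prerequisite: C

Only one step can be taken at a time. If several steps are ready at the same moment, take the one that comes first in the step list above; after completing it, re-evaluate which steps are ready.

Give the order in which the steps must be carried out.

E → A → D → C → B → F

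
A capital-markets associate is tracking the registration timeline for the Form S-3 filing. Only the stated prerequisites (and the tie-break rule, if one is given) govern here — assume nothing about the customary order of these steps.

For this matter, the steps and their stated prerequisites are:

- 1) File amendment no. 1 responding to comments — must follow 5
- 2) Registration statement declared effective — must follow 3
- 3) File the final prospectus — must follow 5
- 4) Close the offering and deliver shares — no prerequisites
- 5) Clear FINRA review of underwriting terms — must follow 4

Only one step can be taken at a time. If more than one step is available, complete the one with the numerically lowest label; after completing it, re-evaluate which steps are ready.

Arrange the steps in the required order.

4, 5, 1, 3, 2

Only 4 has no prerequisites, so it is first.
Next only 5 has its prerequisites met → 5.
1 and 3 are both available; 1 has the earlier label → 1.
Next only 3 has its prerequisites met → 3.
That leaves 2 as the only ready step → 2.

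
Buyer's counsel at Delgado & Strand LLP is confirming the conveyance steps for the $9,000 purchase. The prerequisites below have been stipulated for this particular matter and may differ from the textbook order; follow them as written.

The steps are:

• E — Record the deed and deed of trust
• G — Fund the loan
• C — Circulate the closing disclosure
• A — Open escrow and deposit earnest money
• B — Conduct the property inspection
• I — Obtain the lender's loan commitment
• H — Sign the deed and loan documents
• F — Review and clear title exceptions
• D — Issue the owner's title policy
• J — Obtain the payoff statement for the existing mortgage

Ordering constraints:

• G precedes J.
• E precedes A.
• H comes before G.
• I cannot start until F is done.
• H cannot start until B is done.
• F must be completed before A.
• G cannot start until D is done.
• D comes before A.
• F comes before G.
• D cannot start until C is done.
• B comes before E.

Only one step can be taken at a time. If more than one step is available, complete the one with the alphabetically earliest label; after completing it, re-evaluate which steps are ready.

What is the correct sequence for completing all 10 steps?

B, C, D, E, F, A, H, G, I, J

Nothing is required for B, C and F. B has the earlier label → B first.
E and H now also ready, so the ready set is {C, E, F, H}; C has the earlier label → C.
D now also ready, so the ready set is {D, E, F, H}; D has the earlier label → D.
E, F and H are all available; E has the earlier label → E.
F and H are both available; F has the earlier label → F.
A and I now also ready, so the ready set is {A, H, I}; A has the earlier label → A.
Ready: H and I. H has the earlier label → H.
Ready: G and I. G has the earlier label → G.
I and J are both available; I has the earlier label → I.
J needed G, now all done → J.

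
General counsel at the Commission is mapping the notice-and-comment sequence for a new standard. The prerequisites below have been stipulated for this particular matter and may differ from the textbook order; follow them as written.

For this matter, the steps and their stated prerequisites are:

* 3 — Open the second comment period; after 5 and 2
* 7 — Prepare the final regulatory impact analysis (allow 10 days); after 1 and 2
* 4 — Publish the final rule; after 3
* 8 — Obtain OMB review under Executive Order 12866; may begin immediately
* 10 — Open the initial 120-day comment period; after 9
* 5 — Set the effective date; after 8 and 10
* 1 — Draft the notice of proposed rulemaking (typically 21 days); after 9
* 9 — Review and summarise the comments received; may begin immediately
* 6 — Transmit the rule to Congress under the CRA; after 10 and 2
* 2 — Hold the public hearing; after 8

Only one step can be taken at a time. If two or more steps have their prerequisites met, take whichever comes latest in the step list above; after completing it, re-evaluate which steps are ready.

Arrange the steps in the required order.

9 1 10 8 2 6 5 7 3 4

Nothing is required for 9 and 8. 9 is listed later → 9 first.
Ready: 1, 10 and 8. 1 is listed later → 1.
Now 10 and 8 have their prerequisites met. 10 is listed later, so 10 next.
8 is the only step now ready → 8.
Ready: 2 and 5. 2 is listed later → 2.
6, 5 and 7 are all available; 6 is listed later → 6.
5 and 7 are both available; 5 is listed later → 5.
Now 7 and 3 have their prerequisites met. 7 is listed later, so 7 next.
3 needed 2 and 5, now all done → 3.
4 is the only step now ready → 4.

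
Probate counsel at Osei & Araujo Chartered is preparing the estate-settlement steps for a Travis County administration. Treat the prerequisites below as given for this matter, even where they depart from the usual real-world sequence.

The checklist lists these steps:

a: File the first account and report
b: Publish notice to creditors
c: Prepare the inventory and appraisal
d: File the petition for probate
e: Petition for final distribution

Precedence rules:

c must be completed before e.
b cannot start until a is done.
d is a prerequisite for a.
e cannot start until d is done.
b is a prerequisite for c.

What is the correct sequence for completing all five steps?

d is the only step with nothing outstanding, so it goes first.
a needed d, now all done → a.
That leaves b as the only ready step → b.
That leaves c as the only ready step → c.
e needed c and d, now all done → e.

d → a → b → c → e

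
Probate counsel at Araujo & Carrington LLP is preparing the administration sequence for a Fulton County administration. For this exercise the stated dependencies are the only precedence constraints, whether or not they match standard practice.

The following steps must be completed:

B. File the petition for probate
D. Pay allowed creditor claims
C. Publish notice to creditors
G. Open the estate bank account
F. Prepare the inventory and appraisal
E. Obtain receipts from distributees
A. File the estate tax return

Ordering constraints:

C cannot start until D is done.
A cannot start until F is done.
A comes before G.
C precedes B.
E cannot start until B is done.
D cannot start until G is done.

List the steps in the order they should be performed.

F A G D C B E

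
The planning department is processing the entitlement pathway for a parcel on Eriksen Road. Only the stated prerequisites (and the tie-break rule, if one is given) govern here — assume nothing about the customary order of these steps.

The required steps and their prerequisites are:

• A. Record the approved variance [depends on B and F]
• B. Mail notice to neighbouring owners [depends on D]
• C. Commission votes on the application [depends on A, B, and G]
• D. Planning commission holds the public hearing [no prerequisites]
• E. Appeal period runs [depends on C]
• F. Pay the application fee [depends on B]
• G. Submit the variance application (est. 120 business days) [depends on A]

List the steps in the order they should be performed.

Only D has no prerequisites, so it is first.
B is the only step now ready → B.
F needed B, now all done → F.
A is the only step now ready → A.
Next only G has its prerequisites met → G.
Next only C has its prerequisites met → C.
E is the only step now ready → E.

D → B → F → A → G → C → E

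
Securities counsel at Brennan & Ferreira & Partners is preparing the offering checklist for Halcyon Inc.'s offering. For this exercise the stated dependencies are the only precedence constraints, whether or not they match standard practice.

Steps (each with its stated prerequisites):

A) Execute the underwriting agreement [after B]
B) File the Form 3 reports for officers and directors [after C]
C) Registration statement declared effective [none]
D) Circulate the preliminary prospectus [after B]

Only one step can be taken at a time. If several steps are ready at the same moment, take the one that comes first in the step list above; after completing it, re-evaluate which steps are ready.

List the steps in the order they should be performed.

C B A D

Only C has no prerequisites, so it is first.
That leaves B as the only ready step → B.
Ready: A and D. A is listed earlier → A.
D needed B, now all done → D.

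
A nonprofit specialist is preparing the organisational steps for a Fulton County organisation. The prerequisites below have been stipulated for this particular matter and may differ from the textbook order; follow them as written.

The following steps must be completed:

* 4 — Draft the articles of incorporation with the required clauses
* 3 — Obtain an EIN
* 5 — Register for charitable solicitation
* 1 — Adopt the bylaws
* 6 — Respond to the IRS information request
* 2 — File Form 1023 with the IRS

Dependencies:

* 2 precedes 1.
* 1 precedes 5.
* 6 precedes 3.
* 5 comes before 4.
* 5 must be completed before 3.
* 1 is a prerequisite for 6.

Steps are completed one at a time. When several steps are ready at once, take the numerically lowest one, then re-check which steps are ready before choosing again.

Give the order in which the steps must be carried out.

2 is the only step with nothing outstanding, so it goes first.
1 needed 2, now all done → 1.
Ready: 5 and 6. 5 has the earlier label → 5.
Ready: 4 and 6. 4 has the earlier label → 4.
6 needed 1, now all done → 6.
3 is the only step now ready → 3.

2, 1, 5, 4, 6, 3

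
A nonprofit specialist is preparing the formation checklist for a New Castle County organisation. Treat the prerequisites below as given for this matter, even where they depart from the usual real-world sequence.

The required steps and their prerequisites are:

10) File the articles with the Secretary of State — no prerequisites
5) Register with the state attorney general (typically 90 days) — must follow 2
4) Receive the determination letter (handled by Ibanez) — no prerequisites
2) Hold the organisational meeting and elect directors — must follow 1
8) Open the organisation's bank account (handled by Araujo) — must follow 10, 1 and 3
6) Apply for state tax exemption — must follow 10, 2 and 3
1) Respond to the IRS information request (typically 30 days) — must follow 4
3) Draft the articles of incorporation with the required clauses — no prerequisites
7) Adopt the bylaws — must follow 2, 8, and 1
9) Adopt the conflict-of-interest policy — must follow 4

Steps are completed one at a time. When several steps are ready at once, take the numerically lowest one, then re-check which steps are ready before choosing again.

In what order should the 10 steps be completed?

Nothing is required for 3, 4 and 10. 3 has the earlier label → 3 first.
4 and 10 are both available; 4 has the earlier label → 4.
1 and 9 now also ready, so the ready set is {1, 9, 10}; 1 has the earlier label → 1.
2 now also ready, so the ready set is {2, 9, 10}; 2 has the earlier label → 2.
Ready: 5, 9 and 10. 5 has the earlier label → 5.
Ready: 9 and 10. 9 has the earlier label → 9.
That leaves 10 as the only ready step → 10.
Ready: 6 and 8. 6 has the earlier label → 6.
8 is the only step now ready → 8.
That leaves 7 as the only ready step → 7.

3 4 1 2 5 9 10 6 8 7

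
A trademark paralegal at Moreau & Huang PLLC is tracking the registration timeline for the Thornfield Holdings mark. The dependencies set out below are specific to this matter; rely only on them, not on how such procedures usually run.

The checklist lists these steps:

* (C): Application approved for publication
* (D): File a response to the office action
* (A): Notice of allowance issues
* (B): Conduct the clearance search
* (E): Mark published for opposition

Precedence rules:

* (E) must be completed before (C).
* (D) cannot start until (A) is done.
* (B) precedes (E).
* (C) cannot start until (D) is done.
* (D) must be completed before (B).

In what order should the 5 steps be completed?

(A) (D) (B) (E) (C)

(A) is the only step with nothing outstanding, so it goes first.
(D) is the only step now ready → (D).
(B) needed (D), now all done → (B).
(E) is the only step now ready → (E).
(C) needed (D) and (E), now all done → (C).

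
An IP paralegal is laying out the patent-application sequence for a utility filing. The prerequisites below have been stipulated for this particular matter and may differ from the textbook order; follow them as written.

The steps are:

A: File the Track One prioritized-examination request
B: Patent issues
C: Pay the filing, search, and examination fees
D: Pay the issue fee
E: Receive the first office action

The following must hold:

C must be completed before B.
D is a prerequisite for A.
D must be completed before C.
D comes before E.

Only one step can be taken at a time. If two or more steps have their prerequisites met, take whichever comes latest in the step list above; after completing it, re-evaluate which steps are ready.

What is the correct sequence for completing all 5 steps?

D, E, C, B, A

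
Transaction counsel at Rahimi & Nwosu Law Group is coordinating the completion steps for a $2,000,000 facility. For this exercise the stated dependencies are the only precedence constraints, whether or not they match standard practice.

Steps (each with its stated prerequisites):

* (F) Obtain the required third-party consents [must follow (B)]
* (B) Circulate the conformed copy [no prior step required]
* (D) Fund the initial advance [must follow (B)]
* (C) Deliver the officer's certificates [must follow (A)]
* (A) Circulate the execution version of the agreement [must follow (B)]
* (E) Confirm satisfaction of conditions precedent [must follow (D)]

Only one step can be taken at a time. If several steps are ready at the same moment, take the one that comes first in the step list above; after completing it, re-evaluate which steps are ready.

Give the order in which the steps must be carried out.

(B), (F), (D), (A), (C), (E)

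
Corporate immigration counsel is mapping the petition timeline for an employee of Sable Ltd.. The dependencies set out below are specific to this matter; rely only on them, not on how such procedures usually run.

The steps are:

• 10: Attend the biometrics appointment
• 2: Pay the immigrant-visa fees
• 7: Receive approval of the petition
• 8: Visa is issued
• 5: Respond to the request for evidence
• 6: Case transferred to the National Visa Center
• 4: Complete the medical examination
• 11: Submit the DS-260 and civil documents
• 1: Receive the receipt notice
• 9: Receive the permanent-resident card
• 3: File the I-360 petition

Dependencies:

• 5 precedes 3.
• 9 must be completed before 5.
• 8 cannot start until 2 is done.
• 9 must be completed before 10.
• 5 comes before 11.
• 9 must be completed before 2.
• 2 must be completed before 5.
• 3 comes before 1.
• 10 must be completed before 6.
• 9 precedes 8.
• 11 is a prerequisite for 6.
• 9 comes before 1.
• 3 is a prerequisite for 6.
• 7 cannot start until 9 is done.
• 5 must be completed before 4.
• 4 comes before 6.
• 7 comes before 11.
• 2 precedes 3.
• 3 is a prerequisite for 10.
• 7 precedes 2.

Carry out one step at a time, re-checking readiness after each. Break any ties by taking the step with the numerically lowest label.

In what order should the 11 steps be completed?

9, 7, 2, 5, 3, 1, 4, 8, 10, 11, 6

9 has no prerequisites → 9 first.
7 needed 9, now all done → 7.
2 is the only step now ready → 2.
Now 5 and 8 have their prerequisites met. 5 has the earlier label, so 5 next.
3, 4 and 11 now also ready, so the ready set is {3, 4, 8, 11}; 3 has the earlier label → 3.
1, 4, 8, 10 and 11 are all available; 1 has the earlier label → 1.
4, 8, 10 and 11 are all available; 4 has the earlier label → 4.
Now 8, 10 and 11 have their prerequisites met. 8 has the earlier label, so 8 next.
10 and 11 are both available; 10 has the earlier label → 10.
That leaves 11 as the only ready step → 11.
6 is the only step now ready → 6.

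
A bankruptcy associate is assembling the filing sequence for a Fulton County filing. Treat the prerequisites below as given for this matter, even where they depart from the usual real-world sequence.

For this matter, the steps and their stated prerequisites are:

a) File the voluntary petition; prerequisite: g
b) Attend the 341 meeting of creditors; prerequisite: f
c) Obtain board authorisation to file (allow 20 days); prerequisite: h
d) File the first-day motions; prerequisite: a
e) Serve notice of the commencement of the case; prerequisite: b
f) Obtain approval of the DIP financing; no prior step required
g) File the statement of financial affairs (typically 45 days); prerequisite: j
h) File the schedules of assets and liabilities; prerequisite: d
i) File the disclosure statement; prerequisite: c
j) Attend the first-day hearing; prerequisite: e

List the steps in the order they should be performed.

f is the only step with nothing outstanding, so it goes first.
b needed f, now all done → b.
e needed b, now all done → e.
j needed e, now all done → j.
g needed j, now all done → g.
a needed g, now all done → a.
d is the only step now ready → d.
h needed d, now all done → h.
c needed h, now all done → c.
Next only i has its prerequisites met → i.

f b e j g a d h c i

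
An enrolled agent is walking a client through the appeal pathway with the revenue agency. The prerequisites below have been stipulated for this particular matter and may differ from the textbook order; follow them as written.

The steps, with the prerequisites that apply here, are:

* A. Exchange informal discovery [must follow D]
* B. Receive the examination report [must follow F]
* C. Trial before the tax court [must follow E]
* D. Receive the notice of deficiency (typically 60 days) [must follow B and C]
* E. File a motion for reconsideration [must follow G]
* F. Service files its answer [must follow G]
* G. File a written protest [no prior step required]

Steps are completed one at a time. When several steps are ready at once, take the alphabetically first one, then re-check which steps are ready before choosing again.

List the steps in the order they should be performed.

G → E → C → F → B → D → A

Only G has no prerequisites, so it is first.
Ready: E and F. E has the earlier label → E.
Now C and F have their prerequisites met. C has the earlier label, so C next.
That leaves F as the only ready step → F.
B is the only step now ready → B.
D needed B and C, now all done → D.
A is the only step now ready → A.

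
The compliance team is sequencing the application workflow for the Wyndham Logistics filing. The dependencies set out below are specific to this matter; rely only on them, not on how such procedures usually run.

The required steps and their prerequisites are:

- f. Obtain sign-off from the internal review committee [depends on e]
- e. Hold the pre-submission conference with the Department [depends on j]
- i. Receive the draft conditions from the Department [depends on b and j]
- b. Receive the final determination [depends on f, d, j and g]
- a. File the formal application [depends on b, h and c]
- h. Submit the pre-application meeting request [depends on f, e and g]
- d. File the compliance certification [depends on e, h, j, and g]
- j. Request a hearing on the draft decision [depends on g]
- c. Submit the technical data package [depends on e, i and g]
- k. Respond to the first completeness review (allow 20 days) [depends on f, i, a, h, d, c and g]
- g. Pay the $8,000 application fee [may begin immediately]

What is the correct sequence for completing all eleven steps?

g is the only step with nothing outstanding, so it goes first.
j needed g, now all done → j.
e needed j, now all done → e.
That leaves f as the only ready step → f.
h is the only step now ready → h.
d is the only step now ready → d.
b is the only step now ready → b.
Next only i has its prerequisites met → i.
c needed e, i and g, now all done → c.
a is the only step now ready → a.
k is the only step now ready → k.

g, j, e, f, h, d, b, i, c, a, k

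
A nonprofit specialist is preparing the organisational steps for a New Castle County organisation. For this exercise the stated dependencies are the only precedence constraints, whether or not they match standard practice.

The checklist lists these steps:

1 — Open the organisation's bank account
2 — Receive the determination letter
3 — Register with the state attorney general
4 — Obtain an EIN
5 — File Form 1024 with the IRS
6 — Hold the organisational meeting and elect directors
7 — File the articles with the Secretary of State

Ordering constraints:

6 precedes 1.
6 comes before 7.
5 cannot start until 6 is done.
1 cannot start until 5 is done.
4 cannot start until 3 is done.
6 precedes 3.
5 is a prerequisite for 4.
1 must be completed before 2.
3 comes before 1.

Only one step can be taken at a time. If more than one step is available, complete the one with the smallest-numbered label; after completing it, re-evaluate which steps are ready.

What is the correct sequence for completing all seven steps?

6 has no prerequisites → 6 first.
3, 5 and 7 are all available; 3 has the earlier label → 3.
Ready: 5 and 7. 5 has the earlier label → 5.
Now 1, 4 and 7 have their prerequisites met. 1 has the earlier label, so 1 next.
2, 4 and 7 are all available; 2 has the earlier label → 2.
Ready: 4 and 7. 4 has the earlier label → 4.
That leaves 7 as the only ready step → 7.

6 → 3 → 5 → 1 → 2 → 4 → 7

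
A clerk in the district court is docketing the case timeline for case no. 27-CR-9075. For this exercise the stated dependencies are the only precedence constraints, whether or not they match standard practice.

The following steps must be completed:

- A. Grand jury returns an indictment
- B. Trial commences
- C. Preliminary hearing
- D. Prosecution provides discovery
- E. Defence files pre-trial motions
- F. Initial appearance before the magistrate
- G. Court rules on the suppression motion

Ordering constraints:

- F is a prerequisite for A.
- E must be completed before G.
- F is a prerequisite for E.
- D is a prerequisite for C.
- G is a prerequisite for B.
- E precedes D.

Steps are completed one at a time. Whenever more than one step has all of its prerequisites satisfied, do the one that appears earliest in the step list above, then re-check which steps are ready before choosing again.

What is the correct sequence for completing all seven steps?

F A E D C G B

F has no prerequisites → F first.
A and E are both available; A is listed earlier → A.
E needed F, now all done → E.
Ready: D and G. D is listed earlier → D.
Ready: C and G. C is listed earlier → C.
G needed E, now all done → G.
B needed G, now all done → B.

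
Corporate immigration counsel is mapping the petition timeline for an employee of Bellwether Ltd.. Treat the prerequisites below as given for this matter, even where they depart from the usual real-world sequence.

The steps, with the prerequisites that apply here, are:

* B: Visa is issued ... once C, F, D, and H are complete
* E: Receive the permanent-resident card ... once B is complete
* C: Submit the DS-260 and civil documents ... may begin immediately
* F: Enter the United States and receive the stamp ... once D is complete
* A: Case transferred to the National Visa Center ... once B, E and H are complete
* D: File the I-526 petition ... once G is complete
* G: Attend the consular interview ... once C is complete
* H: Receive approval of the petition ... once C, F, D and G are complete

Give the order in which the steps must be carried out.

C → G → D → F → H → B → E → A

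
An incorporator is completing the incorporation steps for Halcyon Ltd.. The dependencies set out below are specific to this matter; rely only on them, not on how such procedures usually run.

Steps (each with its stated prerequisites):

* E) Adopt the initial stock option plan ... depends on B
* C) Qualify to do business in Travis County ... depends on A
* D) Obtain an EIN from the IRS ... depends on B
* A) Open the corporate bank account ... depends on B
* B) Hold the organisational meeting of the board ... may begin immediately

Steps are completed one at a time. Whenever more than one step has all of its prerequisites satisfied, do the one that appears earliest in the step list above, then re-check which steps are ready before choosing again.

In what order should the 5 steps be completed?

B, E, D, A, C

Only B has no prerequisites, so it is first.
Ready: E, D and A. E is listed earlier → E.
D and A are both available; D is listed earlier → D.
A is the only step now ready → A.
Next only C has its prerequisites met → C.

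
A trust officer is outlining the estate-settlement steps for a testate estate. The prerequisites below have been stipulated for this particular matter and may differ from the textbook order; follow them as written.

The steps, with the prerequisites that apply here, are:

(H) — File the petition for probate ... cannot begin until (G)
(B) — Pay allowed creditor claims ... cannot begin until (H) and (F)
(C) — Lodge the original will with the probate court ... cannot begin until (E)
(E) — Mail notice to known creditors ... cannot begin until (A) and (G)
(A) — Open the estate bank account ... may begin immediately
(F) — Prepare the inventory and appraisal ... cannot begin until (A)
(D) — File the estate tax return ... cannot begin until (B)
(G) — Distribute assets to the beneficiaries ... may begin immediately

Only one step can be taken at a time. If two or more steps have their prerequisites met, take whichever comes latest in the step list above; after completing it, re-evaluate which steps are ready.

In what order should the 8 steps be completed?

(G), (A), (F), (E), (C), (H), (B), (D)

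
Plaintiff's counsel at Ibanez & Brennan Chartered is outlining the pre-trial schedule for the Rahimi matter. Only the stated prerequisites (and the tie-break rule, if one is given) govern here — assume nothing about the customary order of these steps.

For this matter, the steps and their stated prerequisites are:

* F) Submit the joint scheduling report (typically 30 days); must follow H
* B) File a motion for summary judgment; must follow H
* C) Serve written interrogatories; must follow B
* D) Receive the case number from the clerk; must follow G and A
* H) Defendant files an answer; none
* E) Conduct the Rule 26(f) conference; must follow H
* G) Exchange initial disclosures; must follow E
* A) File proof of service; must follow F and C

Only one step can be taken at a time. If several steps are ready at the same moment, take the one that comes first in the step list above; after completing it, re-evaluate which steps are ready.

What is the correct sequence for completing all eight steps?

H, F, B, C, E, G, A, D

Only H has no prerequisites, so it is first.
Ready: F, B and E. F is listed earlier → F.
Now B and E have their prerequisites met. B is listed earlier, so B next.
C now also ready, so the ready set is {C, E}; C is listed earlier → C.
A now also ready, so the ready set is {E, A}; E is listed earlier → E.
Ready: G and A. G is listed earlier → G.
Next only A has its prerequisites met → A.
D needed G and A, now all done → D.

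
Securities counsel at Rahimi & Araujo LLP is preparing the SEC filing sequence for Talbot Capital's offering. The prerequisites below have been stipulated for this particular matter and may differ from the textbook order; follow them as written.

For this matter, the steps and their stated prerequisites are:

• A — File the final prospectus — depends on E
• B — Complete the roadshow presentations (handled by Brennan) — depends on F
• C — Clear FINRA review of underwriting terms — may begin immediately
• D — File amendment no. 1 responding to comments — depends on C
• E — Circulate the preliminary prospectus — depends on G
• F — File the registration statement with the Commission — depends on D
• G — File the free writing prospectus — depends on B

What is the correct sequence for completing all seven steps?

C D F B G E A

C is the only step with nothing outstanding, so it goes first.
D needed C, now all done → D.
That leaves F as the only ready step → F.
Next only B has its prerequisites met → B.
G needed B, now all done → G.
E is the only step now ready → E.
A is the only step now ready → A.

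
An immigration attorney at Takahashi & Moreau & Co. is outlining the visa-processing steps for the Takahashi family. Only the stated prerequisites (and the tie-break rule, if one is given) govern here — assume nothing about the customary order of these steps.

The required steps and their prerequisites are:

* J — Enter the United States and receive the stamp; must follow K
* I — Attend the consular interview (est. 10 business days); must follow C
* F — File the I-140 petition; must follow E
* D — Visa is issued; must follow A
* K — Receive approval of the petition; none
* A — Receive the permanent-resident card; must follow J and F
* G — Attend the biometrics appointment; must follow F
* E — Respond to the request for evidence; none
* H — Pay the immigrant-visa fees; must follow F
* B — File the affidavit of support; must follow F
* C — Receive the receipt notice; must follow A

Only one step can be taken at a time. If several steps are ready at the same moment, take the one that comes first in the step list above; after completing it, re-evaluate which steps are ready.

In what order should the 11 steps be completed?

K and E have no prerequisites; K is listed earlier, so K is first.
J now also ready, so the ready set is {J, E}; J is listed earlier → J.
Next only E has its prerequisites met → E.
Next only F has its prerequisites met → F.
Now A, G, H and B have their prerequisites met. A is listed earlier, so A next.
D and C now also ready, so the ready set is {D, G, H, B, C}; D is listed earlier → D.
G, H, B and C are all available; G is listed earlier → G.
H, B and C are all available; H is listed earlier → H.
Ready: B and C. B is listed earlier → B.
C needed A, now all done → C.
I needed C, now all done → I.

K, J, E, F, A, D, G, H, B, C, I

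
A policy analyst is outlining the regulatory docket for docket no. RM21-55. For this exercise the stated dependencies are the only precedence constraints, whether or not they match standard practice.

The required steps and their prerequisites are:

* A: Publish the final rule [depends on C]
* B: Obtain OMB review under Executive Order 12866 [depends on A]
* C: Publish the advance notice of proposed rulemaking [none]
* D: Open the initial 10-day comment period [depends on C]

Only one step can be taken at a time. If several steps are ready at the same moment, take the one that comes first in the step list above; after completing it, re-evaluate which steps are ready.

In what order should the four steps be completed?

C → A → B → D

C has no prerequisites → C first.
A and D are both available; A is listed earlier → A.
B now also ready, so the ready set is {B, D}; B is listed earlier → B.
D needed C, now all done → D.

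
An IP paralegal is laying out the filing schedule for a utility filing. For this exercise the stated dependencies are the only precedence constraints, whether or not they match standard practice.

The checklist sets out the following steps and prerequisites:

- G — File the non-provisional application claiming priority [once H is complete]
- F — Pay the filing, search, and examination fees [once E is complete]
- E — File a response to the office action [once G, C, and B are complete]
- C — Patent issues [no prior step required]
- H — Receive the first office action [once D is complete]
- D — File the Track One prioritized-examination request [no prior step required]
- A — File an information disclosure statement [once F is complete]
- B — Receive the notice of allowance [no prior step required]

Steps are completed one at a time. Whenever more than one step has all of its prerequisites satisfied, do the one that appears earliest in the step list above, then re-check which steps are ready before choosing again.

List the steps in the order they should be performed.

C D H G B E F A

Nothing is required for C, D and B. C is listed earlier → C first.
Ready: D and B. D is listed earlier → D.
H now also ready, so the ready set is {H, B}; H is listed earlier → H.
Ready: G and B. G is listed earlier → G.
Next only B has its prerequisites met → B.
E needed G, C and B, now all done → E.
F needed E, now all done → F.
A is the only step now ready → A.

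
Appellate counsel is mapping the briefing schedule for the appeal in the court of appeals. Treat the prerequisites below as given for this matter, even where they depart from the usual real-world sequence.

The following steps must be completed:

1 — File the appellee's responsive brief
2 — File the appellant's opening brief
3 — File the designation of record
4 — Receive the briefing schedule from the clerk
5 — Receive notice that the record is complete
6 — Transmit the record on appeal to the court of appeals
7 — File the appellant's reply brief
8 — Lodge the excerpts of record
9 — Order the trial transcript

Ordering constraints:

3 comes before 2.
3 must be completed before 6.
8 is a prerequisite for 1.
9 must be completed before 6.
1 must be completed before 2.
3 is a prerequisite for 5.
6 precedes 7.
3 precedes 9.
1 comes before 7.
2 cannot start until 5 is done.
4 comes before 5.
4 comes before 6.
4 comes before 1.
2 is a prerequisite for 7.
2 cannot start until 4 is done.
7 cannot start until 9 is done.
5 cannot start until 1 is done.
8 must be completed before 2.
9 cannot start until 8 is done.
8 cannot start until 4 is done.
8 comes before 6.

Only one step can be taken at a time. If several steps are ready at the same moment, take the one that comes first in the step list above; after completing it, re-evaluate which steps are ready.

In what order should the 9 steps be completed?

3 4 8 1 5 2 9 6 7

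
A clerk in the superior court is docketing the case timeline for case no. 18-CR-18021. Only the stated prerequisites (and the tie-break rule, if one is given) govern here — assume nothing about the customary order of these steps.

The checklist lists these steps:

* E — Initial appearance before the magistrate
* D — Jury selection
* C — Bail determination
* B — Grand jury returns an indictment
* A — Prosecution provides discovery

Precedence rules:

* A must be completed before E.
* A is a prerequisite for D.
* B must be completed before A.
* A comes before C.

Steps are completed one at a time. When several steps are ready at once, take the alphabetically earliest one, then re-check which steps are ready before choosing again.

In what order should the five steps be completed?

B A C D E

Only B has no prerequisites, so it is first.
A is the only step now ready → A.
Ready: C, D and E. C has the earlier label → C.
Now D and E have their prerequisites met. D has the earlier label, so D next.
E needed A, now all done → E.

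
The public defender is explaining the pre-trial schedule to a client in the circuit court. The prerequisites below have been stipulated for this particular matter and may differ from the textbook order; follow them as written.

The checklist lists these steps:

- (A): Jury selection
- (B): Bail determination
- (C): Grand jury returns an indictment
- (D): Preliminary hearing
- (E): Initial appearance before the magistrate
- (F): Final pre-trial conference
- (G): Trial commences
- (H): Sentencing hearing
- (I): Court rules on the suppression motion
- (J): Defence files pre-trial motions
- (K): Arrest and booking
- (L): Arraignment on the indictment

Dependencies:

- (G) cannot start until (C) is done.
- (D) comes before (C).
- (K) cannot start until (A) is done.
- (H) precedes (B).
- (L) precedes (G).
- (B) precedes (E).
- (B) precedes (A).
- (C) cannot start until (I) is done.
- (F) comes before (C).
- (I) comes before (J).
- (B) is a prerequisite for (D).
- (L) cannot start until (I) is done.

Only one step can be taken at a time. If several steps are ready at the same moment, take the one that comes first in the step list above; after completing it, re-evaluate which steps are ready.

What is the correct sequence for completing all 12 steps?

(F), (H) and (I) have no prerequisites; (F) is listed earlier, so (F) is first.
Now (H) and (I) have their prerequisites met. (H) is listed earlier, so (H) next.
(B) now also ready, so the ready set is {(B), (I)}; (B) is listed earlier → (B).
(A), (D) and (E) now also ready, so the ready set is {(A), (D), (E), (I)}; (A) is listed earlier → (A).
(D), (E), (I) and (K) are all available; (D) is listed earlier → (D).
Now (E), (I) and (K) have their prerequisites met. (E) is listed earlier, so (E) next.
(I) and (K) are both available; (I) is listed earlier → (I).
(C), (J) and (L) now also ready, so the ready set is {(C), (J), (K), (L)}; (C) is listed earlier → (C).
Ready: (J), (K) and (L). (J) is listed earlier → (J).
(K) and (L) are both available; (K) is listed earlier → (K).
(L) is the only step now ready → (L).
(G) needed (C) and (L), now all done → (G).

(F), (H), (B), (A), (D), (E), (I), (C), (J), (K), (L), (G)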